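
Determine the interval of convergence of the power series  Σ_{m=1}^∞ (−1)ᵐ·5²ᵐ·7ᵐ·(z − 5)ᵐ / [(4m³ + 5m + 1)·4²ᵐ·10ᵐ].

[143/35, 207/35]

Ratio test: |a_{m+1}/a_m| = [(4m³ + 5m + 1)/(4(m+1)³ + 5(m+1) + 1)] · 25·7/(16·10) → 35/32 as m → ∞.
The series converges when 35/32 · |z − 5| < 1, giving R = 32/35.
Endpoint z = 207/35: absolute convergence follows by limit comparison with Σ 1/m³.
Endpoint z = 143/35: the terms are on the order of 1/m³, so the series converges absolutely by comparison with the p-series (p = 3 > 1).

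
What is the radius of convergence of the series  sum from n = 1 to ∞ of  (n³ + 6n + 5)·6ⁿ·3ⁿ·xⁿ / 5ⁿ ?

R = 5/18

Ratio test: |a_{n+1}/a_n| = [((n+1)³ + 6(n+1) + 5)/(n³ + 6n + 5)] · 6·3/5 → 18/5 as n → ∞.
Hence the series converges for |x| < 1/(18/5) = 5/18, so the radius of convergence is 5/18.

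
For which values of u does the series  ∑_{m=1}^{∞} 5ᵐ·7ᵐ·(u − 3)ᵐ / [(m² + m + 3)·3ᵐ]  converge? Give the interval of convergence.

[102/35, 108/35]

Ratio test: |a_{m+1}/a_m| = [(m² + m + 3)/((m+1)² + (m+1) + 3)] · 5·7/3 → 35/3 as m → ∞.
Hence the series converges for |u − 3| < 1/(35/3) = 3/35, so the radius of convergence is 3/35.
Check u = 108/35: absolute convergence follows by limit comparison with Σ 1/m².
When u = 102/35, the terms are on the order of 1/m², so the series converges absolutely by comparison with the p-series (p = 2 > 1).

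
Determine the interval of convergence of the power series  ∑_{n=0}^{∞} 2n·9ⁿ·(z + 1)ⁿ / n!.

(−∞, ∞)

Ratio test: |a_{n+1}/a_n| = 2(n+1)/2n · 9 · 1/(n+1) → 0 as n → ∞.
Since the limit is 0 < 1 for every z, the series converges on all of ℝ and R = ∞.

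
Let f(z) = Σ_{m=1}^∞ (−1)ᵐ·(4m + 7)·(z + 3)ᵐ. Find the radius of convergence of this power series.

R = 1

Apply the ratio test: |a_{m+1}| / |a_m| = (4(m+1) + 7)/(4m + 7), which tends to 1 as m → ∞.
Convergence for |z + 3| < 1, so R = 1.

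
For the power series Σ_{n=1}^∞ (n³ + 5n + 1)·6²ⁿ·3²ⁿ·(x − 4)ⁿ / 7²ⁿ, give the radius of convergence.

R = 49/324

Ratio test: |a_{n+1}/a_n| = [((n+1)³ + 5(n+1) + 1)/(n³ + 5n + 1)] · 36·9/49 → 324/49 as n → ∞.
Thus R = 1/(324/49) = 49/324.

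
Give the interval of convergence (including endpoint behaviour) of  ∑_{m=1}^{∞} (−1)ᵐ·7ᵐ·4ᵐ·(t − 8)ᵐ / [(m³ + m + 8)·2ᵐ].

[111/14, 113/14]

By the ratio test, |a_{m+1}/a_m| = [(m³ + m + 8)/((m+1)³ + (m+1) + 8)] · 7·4/2 → 14.
Convergence for |t − 8| · 14 < 1, i.e. |t − 8| < 1/14. So R = 1/14.
At t = 113/14: the series is dominated by a constant times Σ 1/m³, which converges (p = 3 > 1).
At t = 111/14: the series is dominated by a constant times Σ 1/m³, which converges (p = 3 > 1).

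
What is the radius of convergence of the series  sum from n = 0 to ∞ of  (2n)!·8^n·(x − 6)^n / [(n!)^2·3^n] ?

R = 3/32

Apply the ratio test: |a_{n+1}| / |a_n| = (2n+1)·(2n+2)/(n+1)² · 8/3, which tends to 32/3 as n → ∞.
Convergence for |x − 6| · 32/3 < 1, i.e. |x − 6| < 3/32. So R = 3/32.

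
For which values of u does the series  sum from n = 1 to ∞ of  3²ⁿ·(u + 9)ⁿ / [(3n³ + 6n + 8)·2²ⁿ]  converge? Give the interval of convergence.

[-85/9, -77/9]

By the ratio test, |a_{n+1}/a_n| = [(3n³ + 6n + 8)/(3(n+1)³ + 6(n+1) + 8)] · 9/4 → 9/4.
The series converges when 9/4 · |u + 9| < 1, giving R = 4/9.
Check u = -77/9: absolute convergence follows by limit comparison with Σ 1/n³.
Check u = -85/9: the terms are on the order of 1/n³, so the series converges absolutely by comparison with the p-series (p = 3 > 1).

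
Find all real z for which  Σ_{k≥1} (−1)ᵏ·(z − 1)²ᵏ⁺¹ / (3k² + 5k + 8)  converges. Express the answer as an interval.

Apply the ratio test: |a_{k+1}| / |a_k| = (3k² + 5k + 8)/(3(k+1)² + 5(k+1) + 8), which tends to 1 as k → ∞.
Successive powers of (z − 1) differ by 2, so the series converges when |z − 1|² · 1 < 1, i.e. |z − 1| < √(1) = 1. So R = 1.
At z = 2: the series is dominated by a constant times Σ 1/k², which converges (p = 2 > 1).
Check z = 0: the series is dominated by a constant times Σ 1/k², which converges (p = 2 > 1).

[0, 2]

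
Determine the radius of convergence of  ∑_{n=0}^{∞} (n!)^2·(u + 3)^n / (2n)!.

R = 4

Apply the ratio test: |a_{n+1}| / |a_n| = (n+1)²/[(2n+1)·(2n+2)], which tends to 1/4 as n → ∞.
Thus R = 1/(1/4) = 4.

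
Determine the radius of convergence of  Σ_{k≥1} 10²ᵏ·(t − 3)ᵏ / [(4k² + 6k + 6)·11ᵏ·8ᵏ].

R = 22/25

By the ratio test, |a_{k+1}/a_k| = [(4k² + 6k + 6)/(4(k+1)² + 6(k+1) + 6)] · 100/(11·8) → 25/22.
Thus R = 1/(25/22) = 22/25.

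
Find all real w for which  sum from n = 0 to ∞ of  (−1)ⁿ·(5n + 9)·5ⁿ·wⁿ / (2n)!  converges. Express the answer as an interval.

Apply the ratio test: |a_{n+1}| / |a_n| = (5(n+1) + 9)/(5n + 9) · 5 · 1/[(2n+1)·(2n+2)], which tends to 0 as n → ∞.
Since the limit is 0 < 1 for every w, the series converges on all of ℝ and R = ∞.

(−∞, ∞)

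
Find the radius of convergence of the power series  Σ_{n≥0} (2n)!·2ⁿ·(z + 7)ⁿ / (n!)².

By the ratio test, |a_{n+1}/a_n| = (2n+1)·(2n+2)/(n+1)² · 2 → 8.
Thus R = 1/(8) = 1/8.

R = 1/8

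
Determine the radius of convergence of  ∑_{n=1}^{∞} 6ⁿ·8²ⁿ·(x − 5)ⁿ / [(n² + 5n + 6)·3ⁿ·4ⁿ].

The ratio of consecutive coefficients is [(n² + 5n + 6)/((n+1)² + 5(n+1) + 6)] · 6·64/(3·4) → 32.
The series converges when 32 · |x − 5| < 1, giving R = 1/32.

R = 1/32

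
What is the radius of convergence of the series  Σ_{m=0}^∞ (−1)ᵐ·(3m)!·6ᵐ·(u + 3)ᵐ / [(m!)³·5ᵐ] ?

R = 5/162

By the ratio test, |a_{m+1}/a_m| = (3m+1)·(3m+2)·(3m+3)/(m+1)³ · 6/5 → 162/5.
Thus R = 1/(162/5) = 5/162.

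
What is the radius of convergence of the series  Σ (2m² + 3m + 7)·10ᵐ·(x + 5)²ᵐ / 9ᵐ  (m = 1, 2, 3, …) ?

Apply the ratio test: |a_{m+1}| / |a_m| = [(2(m+1)² + 3(m+1) + 7)/(2m² + 3m + 7)] · 10/9, which tends to 10/9 as m → ∞.
Writing y = (x + 5)², the series in y has radius 9/10, so |x + 5| < √(9/10) and R = 3√10/10.

R = 3√10/10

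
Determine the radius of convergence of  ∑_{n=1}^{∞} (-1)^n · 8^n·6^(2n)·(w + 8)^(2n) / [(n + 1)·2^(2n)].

R = √2/12

The ratio of consecutive coefficients is [(n + 1)/((n+1) + 1)] · 8·36/4 → 72.
Writing y = (w + 8)², the series in y has radius 1/72, so |w + 8| < √(1/72) and R = √2/12.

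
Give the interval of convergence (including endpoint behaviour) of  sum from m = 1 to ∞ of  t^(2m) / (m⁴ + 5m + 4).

[-1, 1]

Apply the ratio test: |a_{m+1}| / |a_m| = (m⁴ + 5m + 4)/((m+1)⁴ + 5(m+1) + 4), which tends to 1 as m → ∞.
Since the exponent of t increases by 2 each term, convergence requires |t|² < 1, hence R = 1.
When t = 1, absolute convergence follows by limit comparison with Σ 1/m⁴.
When t = -1, absolute convergence follows by limit comparison with Σ 1/m⁴.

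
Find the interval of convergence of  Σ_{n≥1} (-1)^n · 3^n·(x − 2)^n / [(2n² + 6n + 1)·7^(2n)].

[-43/3, 55/3]

The ratio of consecutive coefficients is [(2n² + 6n + 1)/(2(n+1)² + 6(n+1) + 1)] · 3/49 → 3/49.
The series converges when 3/49 · |x − 2| < 1, giving R = 49/3.
When x = 55/3, absolute convergence follows by limit comparison with Σ 1/n².
When x = -43/3, the terms are on the order of 1/n², so the series converges absolutely by comparison with the p-series (p = 2 > 1).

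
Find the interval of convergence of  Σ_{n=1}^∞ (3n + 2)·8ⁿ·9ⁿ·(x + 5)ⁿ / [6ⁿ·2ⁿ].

(-31/6, -29/6)

Apply the ratio test: |a_{n+1}| / |a_n| = [(3(n+1) + 2)/(3n + 2)] · 8·9/(6·2), which tends to 6 as n → ∞.
Thus R = 1/(6) = 1/6.
When x = -29/6, the n-th term does not approach 0; divergence by the term test.
Endpoint x = -31/6: the terms have absolute value of order n, which does not tend to 0, so the series diverges by the divergence test.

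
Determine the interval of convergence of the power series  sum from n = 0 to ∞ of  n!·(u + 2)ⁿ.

{-2}

By the ratio test, |a_{n+1}/a_n| = (n+1) → ∞.
The ratio grows without bound, so the series diverges whenever (u + 2) ≠ 0; it converges only at u = -2. R = 0.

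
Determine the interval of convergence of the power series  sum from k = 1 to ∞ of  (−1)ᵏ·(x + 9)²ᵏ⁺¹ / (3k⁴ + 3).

Apply the ratio test: |a_{k+1}| / |a_k| = (3k⁴ + 3)/(3(k+1)⁴ + 3), which tends to 1 as k → ∞.
Successive powers of (x + 9) differ by 2, so the series converges when |x + 9|² · 1 < 1, i.e. |x + 9| < √(1) = 1. So R = 1.
Check x = -8: the series is dominated by a constant times Σ 1/k⁴, which converges (p = 4 > 1).
Check x = -10: the series is dominated by a constant times Σ 1/k⁴, which converges (p = 4 > 1).

[-10, -8]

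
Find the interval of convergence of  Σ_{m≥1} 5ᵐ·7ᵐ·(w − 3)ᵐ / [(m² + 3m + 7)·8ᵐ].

[97/35, 113/35]

The ratio of consecutive coefficients is [(m² + 3m + 7)/((m+1)² + 3(m+1) + 7)] · 5·7/8 → 35/8.
Convergence for |w − 3| · 35/8 < 1, i.e. |w − 3| < 8/35. So R = 8/35.
At w = 113/35: absolute convergence follows by limit comparison with Σ 1/m².
At w = 97/35: the terms are on the order of 1/m², so the series converges absolutely by comparison with the p-series (p = 2 > 1).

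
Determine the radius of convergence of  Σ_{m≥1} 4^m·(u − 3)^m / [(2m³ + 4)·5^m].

R = 5/4

By the ratio test, |a_{m+1}/a_m| = [(2m³ + 4)/(2(m+1)³ + 4)] · 4/5 → 4/5.
The series converges when 4/5 · |u − 3| < 1, giving R = 5/4.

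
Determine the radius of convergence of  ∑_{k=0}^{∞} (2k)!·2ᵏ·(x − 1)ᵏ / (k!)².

By the ratio test, |a_{k+1}/a_k| = (2k+1)·(2k+2)/(k+1)² · 2 → 8.
Hence the series converges for |x − 1| < 1/(8) = 1/8, so the radius of convergence is 1/8.

R = 1/8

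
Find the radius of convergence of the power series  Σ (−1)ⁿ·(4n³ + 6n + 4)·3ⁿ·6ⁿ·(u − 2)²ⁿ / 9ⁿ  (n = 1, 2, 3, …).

R = √2/2

The ratio of consecutive coefficients is [(4(n+1)³ + 6(n+1) + 4)/(4n³ + 6n + 4)] · 3·6/9 → 2.
Writing y = (u − 2)², the series in y has radius 1/2, so |u − 2| < √(1/2) and R = √2/2.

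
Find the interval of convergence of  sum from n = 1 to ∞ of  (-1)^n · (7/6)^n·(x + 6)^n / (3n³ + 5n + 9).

[-48/7, -36/7]

By the ratio test, |a_{n+1}/a_n| = [(3n³ + 5n + 9)/(3(n+1)³ + 5(n+1) + 9)] · 7/6 → 7/6.
Convergence for |x + 6| · 7/6 < 1, i.e. |x + 6| < 6/7. So R = 6/7.
When x = -36/7, the series is dominated by a constant times Σ 1/n³, which converges (p = 3 > 1).
When x = -48/7, the terms are on the order of 1/n³, so the series converges absolutely by comparison with the p-series (p = 3 > 1).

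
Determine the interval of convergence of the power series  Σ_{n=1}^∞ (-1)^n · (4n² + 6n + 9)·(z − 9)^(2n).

(8, 10)

Ratio test: |a_{n+1}/a_n| = (4(n+1)² + 6(n+1) + 9)/(4n² + 6n + 9) → 1 as n → ∞.
Since the exponent of (z − 9) increases by 2 each term, convergence requires |z − 9|² < 1, hence R = 1.
When z = 10, the terms do not tend to 0, so the series diverges.
At z = 8: the n-th term does not approach 0; divergence by the term test.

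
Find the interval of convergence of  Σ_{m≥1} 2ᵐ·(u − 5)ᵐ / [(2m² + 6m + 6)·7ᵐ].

[3/2, 17/2]

By the ratio test, |a_{m+1}/a_m| = [(2m² + 6m + 6)/(2(m+1)² + 6(m+1) + 6)] · 2/7 → 2/7.
Hence the series converges for |u − 5| < 1/(2/7) = 7/2, so the radius of convergence is 7/2.
Endpoint u = 17/2: the series is dominated by a constant times Σ 1/m², which converges (p = 2 > 1).
At u = 3/2: absolute convergence follows by limit comparison with Σ 1/m².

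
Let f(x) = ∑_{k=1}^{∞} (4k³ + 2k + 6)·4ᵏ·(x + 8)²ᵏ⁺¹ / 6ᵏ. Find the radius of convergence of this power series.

By the ratio test, |a_{k+1}/a_k| = [(4(k+1)³ + 2(k+1) + 6)/(4k³ + 2k + 6)] · 4/6 → 2/3.
Since the exponent of (x + 8) increases by 2 each term, convergence requires |x + 8|² < 3/2, hence R = √6/2.

R = √6/2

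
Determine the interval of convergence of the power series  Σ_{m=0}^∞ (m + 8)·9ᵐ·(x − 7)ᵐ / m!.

The ratio of consecutive coefficients is ((m+1) + 8)/(m + 8) · 9 · 1/(m+1) → 0.
The limit is 0, so the series converges for all x; R = ∞.

(−∞, ∞)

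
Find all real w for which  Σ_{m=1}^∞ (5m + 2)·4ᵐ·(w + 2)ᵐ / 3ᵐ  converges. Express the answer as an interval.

(-11/4, -5/4)

Ratio test: |a_{m+1}/a_m| = [(5(m+1) + 2)/(5m + 2)] · 4/3 → 4/3 as m → ∞.
Thus R = 1/(4/3) = 3/4.
Check w = -5/4: the m-th term does not approach 0; divergence by the term test.
Check w = -11/4: the terms do not tend to 0, so the series diverges.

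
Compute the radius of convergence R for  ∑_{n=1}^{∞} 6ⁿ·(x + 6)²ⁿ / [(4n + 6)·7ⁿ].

R = √42/6

Apply the ratio test: |a_{n+1}| / |a_n| = [(4n + 6)/(4(n+1) + 6)] · 6/7, which tends to 6/7 as n → ∞.
Successive powers of (x + 6) differ by 2, so the series converges when |x + 6|² · 6/7 < 1, i.e. |x + 6| < √(7/6). So R = √42/6.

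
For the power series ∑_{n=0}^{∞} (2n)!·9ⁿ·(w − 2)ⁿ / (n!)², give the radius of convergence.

By the ratio test, |a_{n+1}/a_n| = (2n+1)·(2n+2)/(n+1)² · 9 → 36.
The series converges when 36 · |w − 2| < 1, giving R = 1/36.

R = 1/36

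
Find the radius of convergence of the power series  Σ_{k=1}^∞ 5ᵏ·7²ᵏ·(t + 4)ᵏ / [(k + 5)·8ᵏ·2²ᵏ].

R = 32/245

Ratio test: |a_{k+1}/a_k| = [(k + 5)/((k+1) + 5)] · 5·49/(8·4) → 245/32 as k → ∞.
The series converges when 245/32 · |t + 4| < 1, giving R = 32/245.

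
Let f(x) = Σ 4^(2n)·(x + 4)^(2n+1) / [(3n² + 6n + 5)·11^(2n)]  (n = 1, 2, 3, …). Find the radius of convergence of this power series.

Apply the ratio test: |a_{n+1}| / |a_n| = [(3n² + 6n + 5)/(3(n+1)² + 6(n+1) + 5)] · 16/121, which tends to 16/121 as n → ∞.
Writing y = (x + 4)², the series in y has radius 121/16, so |x + 4| < √(121/16) = 11/4 and R = 11/4.

R = 11/4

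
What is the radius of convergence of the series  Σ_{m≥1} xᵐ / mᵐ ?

R = ∞

By the Cauchy root test, |a_m|^(1/m) = 1/m → 0.
Since the m-th root of |a_m| tends to 0, the series converges for all real x; R = ∞.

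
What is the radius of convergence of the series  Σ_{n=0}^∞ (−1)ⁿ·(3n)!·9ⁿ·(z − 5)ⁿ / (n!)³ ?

By the ratio test, |a_{n+1}/a_n| = (3n+1)·(3n+2)·(3n+3)/(n+1)³ · 9 → 243.
Thus R = 1/(243) = 1/243.

R = 1/243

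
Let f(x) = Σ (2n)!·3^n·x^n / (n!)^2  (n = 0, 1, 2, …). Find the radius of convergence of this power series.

The ratio of consecutive coefficients is (2n+1)·(2n+2)/(n+1)² · 3 → 12.
Convergence for |x| · 12 < 1, i.e. |x| < 1/12. So R = 1/12.

R = 1/12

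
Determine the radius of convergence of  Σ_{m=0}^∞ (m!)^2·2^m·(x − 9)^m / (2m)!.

R = 2

Apply the ratio test: |a_{m+1}| / |a_m| = (m+1)²/[(2m+1)·(2m+2)] · 2, which tends to 1/2 as m → ∞.
Thus R = 1/(1/2) = 2.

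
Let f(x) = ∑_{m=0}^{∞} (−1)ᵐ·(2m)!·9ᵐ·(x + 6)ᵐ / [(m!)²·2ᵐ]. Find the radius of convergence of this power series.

R = 1/18

By the ratio test, |a_{m+1}/a_m| = (2m+1)·(2m+2)/(m+1)² · 9/2 → 18.
The series converges when 18 · |x + 6| < 1, giving R = 1/18.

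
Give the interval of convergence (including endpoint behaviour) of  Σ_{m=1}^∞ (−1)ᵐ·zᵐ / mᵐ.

By the Cauchy root test, |a_m|^(1/m) = 1/m → 0.
Since the m-th root of |a_m| tends to 0, the series converges for all real z; R = ∞.

(−∞, ∞)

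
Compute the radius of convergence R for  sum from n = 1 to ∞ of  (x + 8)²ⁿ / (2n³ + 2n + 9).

The ratio of consecutive coefficients is (2n³ + 2n + 9)/(2(n+1)³ + 2(n+1) + 9) → 1.
Successive powers of (x + 8) differ by 2, so the series converges when |x + 8|² · 1 < 1, i.e. |x + 8| < √(1) = 1. So R = 1.

R = 1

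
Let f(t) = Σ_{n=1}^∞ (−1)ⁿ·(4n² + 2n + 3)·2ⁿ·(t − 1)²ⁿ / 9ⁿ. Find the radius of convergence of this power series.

The ratio of consecutive coefficients is [(4(n+1)² + 2(n+1) + 3)/(4n² + 2n + 3)] · 2/9 → 2/9.
Writing y = (t − 1)², the series in y has radius 9/2, so |t − 1| < √(9/2) and R = 3√2/2.

R = 3√2/2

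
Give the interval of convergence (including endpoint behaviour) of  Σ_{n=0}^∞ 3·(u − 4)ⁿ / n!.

By the ratio test, |a_{n+1}/a_n| = 3/3 · 1/(n+1) → 0.
Since the limit is 0 < 1 for every u, the series converges on all of ℝ and R = ∞.

(−∞, ∞)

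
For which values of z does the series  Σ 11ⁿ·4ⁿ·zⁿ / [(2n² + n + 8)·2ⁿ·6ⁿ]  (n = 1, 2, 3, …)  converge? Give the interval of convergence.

[-3/11, 3/11]

Apply the ratio test: |a_{n+1}| / |a_n| = [(2n² + n + 8)/(2(n+1)² + (n+1) + 8)] · 11·4/(2·6), which tends to 11/3 as n → ∞.
Convergence for |z| · 11/3 < 1, i.e. |z| < 3/11. So R = 3/11.
Check z = 3/11: the terms are on the order of 1/n², so the series converges absolutely by comparison with the p-series (p = 2 > 1).
At z = -3/11: the terms are on the order of 1/n², so the series converges absolutely by comparison with the p-series (p = 2 > 1).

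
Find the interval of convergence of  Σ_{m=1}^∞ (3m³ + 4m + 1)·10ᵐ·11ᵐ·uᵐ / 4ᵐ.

The ratio of consecutive coefficients is [(3(m+1)³ + 4(m+1) + 1)/(3m³ + 4m + 1)] · 10·11/4 → 55/2.
The series converges when 55/2 · |u| < 1, giving R = 2/55.
At u = 2/55: the terms do not tend to 0, so the series diverges.
Check u = -2/55: the m-th term does not approach 0; divergence by the term test.

(-2/55, 2/55)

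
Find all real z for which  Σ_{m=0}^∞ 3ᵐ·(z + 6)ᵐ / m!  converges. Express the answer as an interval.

(−∞, ∞)

The ratio of consecutive coefficients is 3 · 1/(m+1) → 0.
Since the limit is 0 < 1 for every z, the series converges on all of ℝ and R = ∞.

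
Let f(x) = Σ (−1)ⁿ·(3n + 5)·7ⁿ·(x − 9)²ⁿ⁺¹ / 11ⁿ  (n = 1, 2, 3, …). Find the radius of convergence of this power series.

Ratio test: |a_{n+1}/a_n| = [(3(n+1) + 5)/(3n + 5)] · 7/11 → 7/11 as n → ∞.
Since the exponent of (x − 9) increases by 2 each term, convergence requires |x − 9|² < 11/7, hence R = √77/7.

R = √77/7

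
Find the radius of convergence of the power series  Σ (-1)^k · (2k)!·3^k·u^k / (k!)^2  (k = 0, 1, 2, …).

R = 1/12

Ratio test: |a_{k+1}/a_k| = (2k+1)·(2k+2)/(k+1)² · 3 → 12 as k → ∞.
Convergence for |u| · 12 < 1, i.e. |u| < 1/12. So R = 1/12.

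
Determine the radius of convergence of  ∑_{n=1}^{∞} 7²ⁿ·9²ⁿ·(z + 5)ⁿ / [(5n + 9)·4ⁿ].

The ratio of consecutive coefficients is [(5n + 9)/(5(n+1) + 9)] · 49·81/4 → 3969/4.
Hence the series converges for |z + 5| < 1/(3969/4) = 4/3969, so the radius of convergence is 4/3969.

R = 4/3969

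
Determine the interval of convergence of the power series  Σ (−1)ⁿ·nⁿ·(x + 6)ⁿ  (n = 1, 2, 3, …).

Applying the root test, |a_n|^(1/n) = n → ∞.
Since the n-th root of |a_n| is unbounded, the series converges only at x = -6; R = 0.

{-6}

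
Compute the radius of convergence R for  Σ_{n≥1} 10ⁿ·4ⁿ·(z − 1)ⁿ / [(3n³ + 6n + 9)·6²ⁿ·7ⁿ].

Ratio test: |a_{n+1}/a_n| = [(3n³ + 6n + 9)/(3(n+1)³ + 6(n+1) + 9)] · 10·4/(36·7) → 10/63 as n → ∞.
Convergence for |z − 1| · 10/63 < 1, i.e. |z − 1| < 63/10. So R = 63/10.

R = 63/10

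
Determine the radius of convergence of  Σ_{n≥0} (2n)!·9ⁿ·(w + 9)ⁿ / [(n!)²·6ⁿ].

R = 1/6

The ratio of consecutive coefficients is (2n+1)·(2n+2)/(n+1)² · 9/6 → 6.
Thus R = 1/(6) = 1/6.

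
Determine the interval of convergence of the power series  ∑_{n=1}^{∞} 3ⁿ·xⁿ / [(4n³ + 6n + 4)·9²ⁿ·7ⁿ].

[-189, 189]

The ratio of consecutive coefficients is [(4n³ + 6n + 4)/(4(n+1)³ + 6(n+1) + 4)] · 3/(81·7) → 1/189.
The series converges when 1/189 · |x| < 1, giving R = 189.
Endpoint x = 189: the series is dominated by a constant times Σ 1/n³, which converges (p = 3 > 1).
Endpoint x = -189: absolute convergence follows by limit comparison with Σ 1/n³.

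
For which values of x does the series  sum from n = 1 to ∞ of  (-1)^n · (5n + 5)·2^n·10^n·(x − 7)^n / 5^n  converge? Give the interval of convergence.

(27/4, 29/4)

The ratio of consecutive coefficients is [(5(n+1) + 5)/(5n + 5)] · 2·10/5 → 4.
Thus R = 1/(4) = 1/4.
Endpoint x = 29/4: the n-th term does not approach 0; divergence by the term test.
Check x = 27/4: the terms do not tend to 0, so the series diverges.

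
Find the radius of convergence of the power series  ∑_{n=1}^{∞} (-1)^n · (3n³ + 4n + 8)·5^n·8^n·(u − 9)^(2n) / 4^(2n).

R = √10/5

Apply the ratio test: |a_{n+1}| / |a_n| = [(3(n+1)³ + 4(n+1) + 8)/(3n³ + 4n + 8)] · 5·8/16, which tends to 5/2 as n → ∞.
Successive powers of (u − 9) differ by 2, so the series converges when |u − 9|² · 5/2 < 1, i.e. |u − 9| < √(2/5). So R = √10/5.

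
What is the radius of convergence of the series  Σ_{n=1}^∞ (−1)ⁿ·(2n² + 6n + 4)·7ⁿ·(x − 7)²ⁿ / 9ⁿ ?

By the ratio test, |a_{n+1}/a_n| = [(2(n+1)² + 6(n+1) + 4)/(2n² + 6n + 4)] · 7/9 → 7/9.
Successive powers of (x − 7) differ by 2, so the series converges when |x − 7|² · 7/9 < 1, i.e. |x − 7| < √(9/7). So R = 3√7/7.

R = 3√7/7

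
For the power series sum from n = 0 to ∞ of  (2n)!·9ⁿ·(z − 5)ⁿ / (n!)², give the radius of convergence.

Apply the ratio test: |a_{n+1}| / |a_n| = (2n+1)·(2n+2)/(n+1)² · 9, which tends to 36 as n → ∞.
Thus R = 1/(36) = 1/36.

R = 1/36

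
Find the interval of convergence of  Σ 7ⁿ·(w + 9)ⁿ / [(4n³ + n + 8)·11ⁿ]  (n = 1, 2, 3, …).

By the ratio test, |a_{n+1}/a_n| = [(4n³ + n + 8)/(4(n+1)³ + (n+1) + 8)] · 7/11 → 7/11.
Thus R = 1/(7/11) = 11/7.
When w = -52/7, the series is dominated by a constant times Σ 1/n³, which converges (p = 3 > 1).
At w = -74/7: the series is dominated by a constant times Σ 1/n³, which converges (p = 3 > 1).

[-74/7, -52/7]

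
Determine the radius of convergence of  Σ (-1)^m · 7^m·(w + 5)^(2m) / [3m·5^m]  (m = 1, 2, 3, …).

R = √35/7

By the ratio test, |a_{m+1}/a_m| = [3m/3(m+1)] · 7/5 → 7/5.
Since the exponent of (w + 5) increases by 2 each term, convergence requires |w + 5|² < 5/7, hence R = √35/7.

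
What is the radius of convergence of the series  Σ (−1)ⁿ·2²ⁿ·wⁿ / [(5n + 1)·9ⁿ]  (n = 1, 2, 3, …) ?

Apply the ratio test: |a_{n+1}| / |a_n| = [(5n + 1)/(5(n+1) + 1)] · 4/9, which tends to 4/9 as n → ∞.
Thus R = 1/(4/9) = 9/4.

R = 9/4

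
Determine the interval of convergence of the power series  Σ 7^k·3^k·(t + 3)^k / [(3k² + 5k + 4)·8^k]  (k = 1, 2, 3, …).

[-71/21, -55/21]

Ratio test: |a_{k+1}/a_k| = [(3k² + 5k + 4)/(3(k+1)² + 5(k+1) + 4)] · 7·3/8 → 21/8 as k → ∞.
Thus R = 1/(21/8) = 8/21.
At t = -55/21: the series is dominated by a constant times Σ 1/k², which converges (p = 2 > 1).
At t = -71/21: absolute convergence follows by limit comparison with Σ 1/k².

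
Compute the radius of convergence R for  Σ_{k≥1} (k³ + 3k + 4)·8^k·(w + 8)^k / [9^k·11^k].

By the ratio test, |a_{k+1}/a_k| = [((k+1)³ + 3(k+1) + 4)/(k³ + 3k + 4)] · 8/(9·11) → 8/99.
Thus R = 1/(8/99) = 99/8.

R = 99/8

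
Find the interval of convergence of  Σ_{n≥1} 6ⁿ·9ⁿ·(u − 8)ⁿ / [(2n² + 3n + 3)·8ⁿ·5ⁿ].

Apply the ratio test: |a_{n+1}| / |a_n| = [(2n² + 3n + 3)/(2(n+1)² + 3(n+1) + 3)] · 6·9/(8·5), which tends to 27/20 as n → ∞.
The series converges when 27/20 · |u − 8| < 1, giving R = 20/27.
Check u = 236/27: the series is dominated by a constant times Σ 1/n², which converges (p = 2 > 1).
Check u = 196/27: the terms are on the order of 1/n², so the series converges absolutely by comparison with the p-series (p = 2 > 1).

[196/27, 236/27]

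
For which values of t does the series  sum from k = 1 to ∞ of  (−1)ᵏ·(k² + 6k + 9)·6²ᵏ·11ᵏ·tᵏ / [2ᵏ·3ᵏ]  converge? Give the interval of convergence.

Apply the ratio test: |a_{k+1}| / |a_k| = [((k+1)² + 6(k+1) + 9)/(k² + 6k + 9)] · 36·11/(2·3), which tends to 66 as k → ∞.
The series converges when 66 · |t| < 1, giving R = 1/66.
When t = 1/66, the terms do not tend to 0, so the series diverges.
At t = -1/66: the terms have absolute value of order k², which does not tend to 0, so the series diverges by the divergence test.

(-1/66, 1/66)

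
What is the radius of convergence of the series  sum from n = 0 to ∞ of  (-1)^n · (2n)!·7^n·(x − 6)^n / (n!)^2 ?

R = 1/28

The ratio of consecutive coefficients is (2n+1)·(2n+2)/(n+1)² · 7 → 28.
Hence the series converges for |x − 6| < 1/(28) = 1/28, so the radius of convergence is 1/28.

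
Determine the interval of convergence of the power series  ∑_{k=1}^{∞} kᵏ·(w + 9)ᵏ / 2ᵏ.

Applying the root test, |a_k|^(1/k) = k/2 → ∞.
The root grows without bound, so R = 0 (convergence only at w = -9).

{-9}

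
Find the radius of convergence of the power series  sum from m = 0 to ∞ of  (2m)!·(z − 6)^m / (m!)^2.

R = 1/4

Ratio test: |a_{m+1}/a_m| = (2m+1)·(2m+2)/(m+1)² → 4 as m → ∞.
Convergence for |z − 6| · 4 < 1, i.e. |z − 6| < 1/4. So R = 1/4.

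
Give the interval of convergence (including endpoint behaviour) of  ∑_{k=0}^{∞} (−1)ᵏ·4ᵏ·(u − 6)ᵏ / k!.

By the ratio test, |a_{k+1}/a_k| = 4 · 1/(k+1) → 0.
The ratio tends to 0 regardless of u, hence R = ∞.

(−∞, ∞)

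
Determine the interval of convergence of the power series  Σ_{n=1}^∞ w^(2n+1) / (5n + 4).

The ratio of consecutive coefficients is (5n + 4)/(5(n+1) + 4) → 1.
Since the exponent of w increases by 2 each term, convergence requires |w|² < 1, hence R = 1.
When w = 1, the terms behave like c/n; limit comparison with the harmonic series gives divergence.
Endpoint w = -1: the terms are asymptotic to a nonzero constant times 1/n, so the series diverges by limit comparison with Σ 1/n.

(-1, 1)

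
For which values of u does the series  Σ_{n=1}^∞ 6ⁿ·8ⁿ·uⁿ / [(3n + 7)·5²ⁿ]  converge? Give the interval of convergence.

The ratio of consecutive coefficients is [(3n + 7)/(3(n+1) + 7)] · 6·8/25 → 48/25.
Thus R = 1/(48/25) = 25/48.
Endpoint u = 25/48: the terms are asymptotic to a nonzero constant times 1/n, so the series diverges by limit comparison with Σ 1/n.
At u = -25/48: the terms alternate in sign and decrease monotonically to 0 in absolute value (size ~ c/n), so the alternating series test gives convergence.

[-25/48, 25/48)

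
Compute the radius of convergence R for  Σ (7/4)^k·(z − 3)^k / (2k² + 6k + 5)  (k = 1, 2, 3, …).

The ratio of consecutive coefficients is [(2k² + 6k + 5)/(2(k+1)² + 6(k+1) + 5)] · 7/4 → 7/4.
The series converges when 7/4 · |z − 3| < 1, giving R = 4/7.

R = 4/7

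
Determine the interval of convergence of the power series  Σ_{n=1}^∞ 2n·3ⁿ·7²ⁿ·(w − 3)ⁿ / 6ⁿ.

(145/49, 149/49)

Apply the ratio test: |a_{n+1}| / |a_n| = [2(n+1)/2n] · 3·49/6, which tends to 49/2 as n → ∞.
The series converges when 49/2 · |w − 3| < 1, giving R = 2/49.
When w = 149/49, the terms do not tend to 0, so the series diverges.
At w = 145/49: the terms do not tend to 0, so the series diverges.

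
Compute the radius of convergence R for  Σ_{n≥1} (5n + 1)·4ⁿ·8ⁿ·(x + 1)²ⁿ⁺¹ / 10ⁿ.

R = √5/4

Ratio test: |a_{n+1}/a_n| = [(5(n+1) + 1)/(5n + 1)] · 4·8/10 → 16/5 as n → ∞.
Successive powers of (x + 1) differ by 2, so the series converges when |x + 1|² · 16/5 < 1, i.e. |x + 1| < √(5/16). So R = √5/4.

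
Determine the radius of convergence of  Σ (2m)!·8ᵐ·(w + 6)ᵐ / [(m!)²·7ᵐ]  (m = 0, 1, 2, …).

By the ratio test, |a_{m+1}/a_m| = (2m+1)·(2m+2)/(m+1)² · 8/7 → 32/7.
Thus R = 1/(32/7) = 7/32.

R = 7/32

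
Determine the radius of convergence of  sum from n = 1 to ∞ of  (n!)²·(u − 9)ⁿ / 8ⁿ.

R = 0

The ratio of consecutive coefficients is (n+1)² · 1/8 → ∞.
The ratio grows without bound, so the series diverges whenever (u − 9) ≠ 0; it converges only at u = 9. R = 0.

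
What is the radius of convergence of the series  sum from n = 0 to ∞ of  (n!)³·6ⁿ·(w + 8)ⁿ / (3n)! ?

R = 9/2

The ratio of consecutive coefficients is (n+1)³/[(3n+1)·(3n+2)·(3n+3)] · 6 → 2/9.
Convergence for |w + 8| · 2/9 < 1, i.e. |w + 8| < 9/2. So R = 9/2.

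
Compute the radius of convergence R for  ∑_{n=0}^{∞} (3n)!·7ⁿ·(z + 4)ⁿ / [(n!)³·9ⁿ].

R = 1/21

The ratio of consecutive coefficients is (3n+1)·(3n+2)·(3n+3)/(n+1)³ · 7/9 → 21.
Convergence for |z + 4| · 21 < 1, i.e. |z + 4| < 1/21. So R = 1/21.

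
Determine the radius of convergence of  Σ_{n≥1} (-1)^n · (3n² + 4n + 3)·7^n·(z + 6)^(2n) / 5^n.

R = √35/7

Ratio test: |a_{n+1}/a_n| = [(3(n+1)² + 4(n+1) + 3)/(3n² + 4n + 3)] · 7/5 → 7/5 as n → ∞.
Successive powers of (z + 6) differ by 2, so the series converges when |z + 6|² · 7/5 < 1, i.e. |z + 6| < √(5/7). So R = √35/7.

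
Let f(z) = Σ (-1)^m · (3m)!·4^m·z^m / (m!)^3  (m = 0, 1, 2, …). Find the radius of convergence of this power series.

R = 1/108

Ratio test: |a_{m+1}/a_m| = (3m+1)·(3m+2)·(3m+3)/(m+1)³ · 4 → 108 as m → ∞.
Thus R = 1/(108) = 1/108.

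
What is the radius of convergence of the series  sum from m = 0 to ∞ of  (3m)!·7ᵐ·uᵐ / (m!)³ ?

R = 1/189

Apply the ratio test: |a_{m+1}| / |a_m| = (3m+1)·(3m+2)·(3m+3)/(m+1)³ · 7, which tends to 189 as m → ∞.
Thus R = 1/(189) = 1/189.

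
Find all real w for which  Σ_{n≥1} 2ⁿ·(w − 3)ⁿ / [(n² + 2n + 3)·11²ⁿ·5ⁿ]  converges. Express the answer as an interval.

[-599/2, 611/2]

Ratio test: |a_{n+1}/a_n| = [(n² + 2n + 3)/((n+1)² + 2(n+1) + 3)] · 2/(121·5) → 2/605 as n → ∞.
Convergence for |w − 3| · 2/605 < 1, i.e. |w − 3| < 605/2. So R = 605/2.
At w = 611/2: the terms are on the order of 1/n², so the series converges absolutely by comparison with the p-series (p = 2 > 1).
When w = -599/2, absolute convergence follows by limit comparison with Σ 1/n².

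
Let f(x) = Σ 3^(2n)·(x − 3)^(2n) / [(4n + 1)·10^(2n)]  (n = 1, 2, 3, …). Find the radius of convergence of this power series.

R = 10/3

By the ratio test, |a_{n+1}/a_n| = [(4n + 1)/(4(n+1) + 1)] · 9/100 → 9/100.
Writing y = (x − 3)², the series in y has radius 100/9, so |x − 3| < √(100/9) = 10/3 and R = 10/3.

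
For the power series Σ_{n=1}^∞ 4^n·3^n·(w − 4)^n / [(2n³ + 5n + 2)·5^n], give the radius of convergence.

The ratio of consecutive coefficients is [(2n³ + 5n + 2)/(2(n+1)³ + 5(n+1) + 2)] · 4·3/5 → 12/5.
The series converges when 12/5 · |w − 4| < 1, giving R = 5/12.

R = 5/12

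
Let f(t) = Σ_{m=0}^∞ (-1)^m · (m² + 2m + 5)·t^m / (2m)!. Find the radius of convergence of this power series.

By the ratio test, |a_{m+1}/a_m| = ((m+1)² + 2(m+1) + 5)/(m² + 2m + 5) · 1/[(2m+1)·(2m+2)] → 0.
Since the limit is 0 < 1 for every t, the series converges on all of ℝ and R = ∞.

R = ∞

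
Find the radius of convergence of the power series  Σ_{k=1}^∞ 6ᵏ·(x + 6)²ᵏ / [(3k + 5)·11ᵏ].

The ratio of consecutive coefficients is [(3k + 5)/(3(k+1) + 5)] · 6/11 → 6/11.
Writing y = (x + 6)², the series in y has radius 11/6, so |x + 6| < √(11/6) and R = √66/6.

R = √66/6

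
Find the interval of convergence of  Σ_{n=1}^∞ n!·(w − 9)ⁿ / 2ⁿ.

{9}

Apply the ratio test: |a_{n+1}| / |a_n| = (n+1) · 1/2, which tends to ∞ as n → ∞.
Since the ratio → ∞, the series diverges for every w ≠ 9, and R = 0.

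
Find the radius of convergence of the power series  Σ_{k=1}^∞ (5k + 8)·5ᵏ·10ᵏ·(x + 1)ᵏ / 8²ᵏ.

Ratio test: |a_{k+1}/a_k| = [(5(k+1) + 8)/(5k + 8)] · 5·10/64 → 25/32 as k → ∞.
The series converges when 25/32 · |x + 1| < 1, giving R = 32/25.

R = 32/25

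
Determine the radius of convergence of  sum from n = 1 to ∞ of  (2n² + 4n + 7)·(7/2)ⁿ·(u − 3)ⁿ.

R = 2/7

Ratio test: |a_{n+1}/a_n| = [(2(n+1)² + 4(n+1) + 7)/(2n² + 4n + 7)] · 7/2 → 7/2 as n → ∞.
Convergence for |u − 3| · 7/2 < 1, i.e. |u − 3| < 2/7. So R = 2/7.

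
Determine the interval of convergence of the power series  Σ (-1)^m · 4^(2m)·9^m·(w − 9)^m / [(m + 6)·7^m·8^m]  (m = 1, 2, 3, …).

(155/18, 169/18]

The ratio of consecutive coefficients is [(m + 6)/((m+1) + 6)] · 16·9/(7·8) → 18/7.
Hence the series converges for |w − 9| < 1/(18/7) = 7/18, so the radius of convergence is 7/18.
At w = 169/18: the terms alternate in sign and decrease monotonically to 0 in absolute value (size ~ c/m), so the alternating series test gives convergence.
When w = 155/18, comparison with the harmonic series Σ 1/m shows the series diverges.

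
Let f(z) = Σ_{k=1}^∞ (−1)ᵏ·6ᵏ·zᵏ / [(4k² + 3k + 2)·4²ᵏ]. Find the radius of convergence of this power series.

R = 8/3

The ratio of consecutive coefficients is [(4k² + 3k + 2)/(4(k+1)² + 3(k+1) + 2)] · 6/16 → 3/8.
The series converges when 3/8 · |z| < 1, giving R = 8/3.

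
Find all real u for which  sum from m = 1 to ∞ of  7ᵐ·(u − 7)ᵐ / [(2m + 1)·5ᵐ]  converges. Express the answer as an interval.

By the ratio test, |a_{m+1}/a_m| = [(2m + 1)/(2(m+1) + 1)] · 7/5 → 7/5.
The series converges when 7/5 · |u − 7| < 1, giving R = 5/7.
When u = 54/7, comparison with the harmonic series Σ 1/m shows the series diverges.
Endpoint u = 44/7: convergence follows from the alternating series test (terms decrease monotonically to 0).

[44/7, 54/7)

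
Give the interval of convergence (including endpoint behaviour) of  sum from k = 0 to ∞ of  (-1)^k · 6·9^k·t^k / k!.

(−∞, ∞)

Ratio test: |a_{k+1}/a_k| = 6/6 · 9 · 1/(k+1) → 0 as k → ∞.
The limit is 0, so the series converges for all t; R = ∞.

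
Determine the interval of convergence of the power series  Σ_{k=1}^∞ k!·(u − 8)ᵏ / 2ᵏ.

By the ratio test, |a_{k+1}/a_k| = (k+1) · 1/2 → ∞.
The ratio grows without bound, so the series diverges whenever (u − 8) ≠ 0; it converges only at u = 8. R = 0.

{8}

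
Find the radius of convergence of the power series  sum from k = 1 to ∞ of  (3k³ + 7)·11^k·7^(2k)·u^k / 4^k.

R = 4/539

The ratio of consecutive coefficients is [(3(k+1)³ + 7)/(3k³ + 7)] · 11·49/4 → 539/4.
Hence the series converges for |u| < 1/(539/4) = 4/539, so the radius of convergence is 4/539.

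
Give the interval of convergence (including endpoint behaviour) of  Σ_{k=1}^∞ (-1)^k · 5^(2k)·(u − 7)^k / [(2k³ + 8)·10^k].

[33/5, 37/5]

The ratio of consecutive coefficients is [(2k³ + 8)/(2(k+1)³ + 8)] · 25/10 → 5/2.
The series converges when 5/2 · |u − 7| < 1, giving R = 2/5.
Check u = 37/5: the series is dominated by a constant times Σ 1/k³, which converges (p = 3 > 1).
When u = 33/5, the series is dominated by a constant times Σ 1/k³, which converges (p = 3 > 1).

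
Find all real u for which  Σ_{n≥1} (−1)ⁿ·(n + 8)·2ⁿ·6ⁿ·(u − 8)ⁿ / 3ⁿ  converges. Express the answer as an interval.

By the ratio test, |a_{n+1}/a_n| = [((n+1) + 8)/(n + 8)] · 2·6/3 → 4.
Thus R = 1/(4) = 1/4.
Check u = 33/4: the terms do not tend to 0, so the series diverges.
When u = 31/4, the terms do not tend to 0, so the series diverges.

(31/4, 33/4)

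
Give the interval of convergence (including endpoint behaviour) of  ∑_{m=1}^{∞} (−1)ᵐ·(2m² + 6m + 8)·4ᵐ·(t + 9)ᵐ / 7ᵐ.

(-43/4, -29/4)

The ratio of consecutive coefficients is [(2(m+1)² + 6(m+1) + 8)/(2m² + 6m + 8)] · 4/7 → 4/7.
The series converges when 4/7 · |t + 9| < 1, giving R = 7/4.
At t = -29/4: the m-th term does not approach 0; divergence by the term test.
When t = -43/4, the m-th term does not approach 0; divergence by the term test.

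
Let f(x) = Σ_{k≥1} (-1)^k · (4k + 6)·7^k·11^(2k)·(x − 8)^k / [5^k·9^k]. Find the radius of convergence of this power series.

R = 45/847

The ratio of consecutive coefficients is [(4(k+1) + 6)/(4k + 6)] · 7·121/(5·9) → 847/45.
Thus R = 1/(847/45) = 45/847.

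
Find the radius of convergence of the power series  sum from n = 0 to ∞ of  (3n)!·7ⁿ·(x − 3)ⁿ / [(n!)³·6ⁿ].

R = 2/63

Ratio test: |a_{n+1}/a_n| = (3n+1)·(3n+2)·(3n+3)/(n+1)³ · 7/6 → 63/2 as n → ∞.
The series converges when 63/2 · |x − 3| < 1, giving R = 2/63.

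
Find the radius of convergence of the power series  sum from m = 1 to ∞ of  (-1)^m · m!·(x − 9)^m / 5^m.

Ratio test: |a_{m+1}/a_m| = (m+1) · 1/5 → ∞ as m → ∞.
The ratio grows without bound, so the series diverges whenever (x − 9) ≠ 0; it converges only at x = 9. R = 0.

R = 0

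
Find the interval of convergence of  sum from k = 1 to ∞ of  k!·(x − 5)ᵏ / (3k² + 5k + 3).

{5}

The ratio of consecutive coefficients is (k+1) · (3k² + 5k + 3)/(3(k+1)² + 5(k+1) + 3) → ∞.
Since the ratio → ∞, the series diverges for every x ≠ 5, and R = 0.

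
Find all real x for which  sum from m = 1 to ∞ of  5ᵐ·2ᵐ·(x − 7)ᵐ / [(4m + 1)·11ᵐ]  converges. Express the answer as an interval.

[59/10, 81/10)

The ratio of consecutive coefficients is [(4m + 1)/(4(m+1) + 1)] · 5·2/11 → 10/11.
Hence the series converges for |x − 7| < 1/(10/11) = 11/10, so the radius of convergence is 11/10.
When x = 81/10, comparison with the harmonic series Σ 1/m shows the series diverges.
When x = 59/10, the terms alternate in sign and decrease monotonically to 0 in absolute value (size ~ c/m), so the alternating series test gives convergence.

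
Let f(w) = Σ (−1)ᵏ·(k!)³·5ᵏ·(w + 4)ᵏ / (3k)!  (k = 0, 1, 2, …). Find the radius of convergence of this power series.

R = 27/5

The ratio of consecutive coefficients is (k+1)³/[(3k+1)·(3k+2)·(3k+3)] · 5 → 5/27.
Convergence for |w + 4| · 5/27 < 1, i.e. |w + 4| < 27/5. So R = 27/5.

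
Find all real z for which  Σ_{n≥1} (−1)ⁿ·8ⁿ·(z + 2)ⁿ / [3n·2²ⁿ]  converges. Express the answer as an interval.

The ratio of consecutive coefficients is [3n/3(n+1)] · 8/4 → 2.
Hence the series converges for |z + 2| < 1/(2) = 1/2, so the radius of convergence is 1/2.
When z = -3/2, convergence follows from the alternating series test (terms decrease monotonically to 0).
Endpoint z = -5/2: comparison with the harmonic series Σ 1/n shows the series diverges.

(-5/2, -3/2]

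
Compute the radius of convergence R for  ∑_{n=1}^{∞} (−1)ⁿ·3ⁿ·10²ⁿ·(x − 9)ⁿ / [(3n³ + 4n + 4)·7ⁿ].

The ratio of consecutive coefficients is [(3n³ + 4n + 4)/(3(n+1)³ + 4(n+1) + 4)] · 3·100/7 → 300/7.
The series converges when 300/7 · |x − 9| < 1, giving R = 7/300.

R = 7/300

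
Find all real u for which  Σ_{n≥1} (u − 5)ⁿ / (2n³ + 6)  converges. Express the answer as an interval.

Ratio test: |a_{n+1}/a_n| = (2n³ + 6)/(2(n+1)³ + 6) → 1 as n → ∞.
Hence R = 1.
At u = 6: absolute convergence follows by limit comparison with Σ 1/n³.
At u = 4: absolute convergence follows by limit comparison with Σ 1/n³.

[4, 6]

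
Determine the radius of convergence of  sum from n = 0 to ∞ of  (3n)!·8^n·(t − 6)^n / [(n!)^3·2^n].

R = 1/108

Ratio test: |a_{n+1}/a_n| = (3n+1)·(3n+2)·(3n+3)/(n+1)³ · 8/2 → 108 as n → ∞.
Thus R = 1/(108) = 1/108.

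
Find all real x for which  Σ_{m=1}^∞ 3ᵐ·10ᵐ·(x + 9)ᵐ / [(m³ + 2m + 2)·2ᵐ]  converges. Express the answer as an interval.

Apply the ratio test: |a_{m+1}| / |a_m| = [(m³ + 2m + 2)/((m+1)³ + 2(m+1) + 2)] · 3·10/2, which tends to 15 as m → ∞.
Hence the series converges for |x + 9| < 1/(15) = 1/15, so the radius of convergence is 1/15.
Check x = -134/15: absolute convergence follows by limit comparison with Σ 1/m³.
Check x = -136/15: the series is dominated by a constant times Σ 1/m³, which converges (p = 3 > 1).

[-136/15, -134/15]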